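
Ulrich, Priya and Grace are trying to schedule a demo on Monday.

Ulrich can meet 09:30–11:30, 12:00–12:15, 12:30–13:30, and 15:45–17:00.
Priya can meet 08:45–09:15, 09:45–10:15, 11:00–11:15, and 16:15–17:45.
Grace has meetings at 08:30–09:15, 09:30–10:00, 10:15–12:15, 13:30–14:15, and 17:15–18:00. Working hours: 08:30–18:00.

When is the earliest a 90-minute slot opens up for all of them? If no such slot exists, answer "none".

Grace free within 08:30–18:00: 09:15–09:30, 10:00–10:15, 12:15–13:30, 14:15–17:15.
Ulrich ∩ Priya: 09:45–10:15, 11:00–11:15, 16:15–17:00.
Ulrich ∩ Priya ∩ Grace: 10:00–10:15, 16:15–17:00.
Windows ≥ 90 min: (none).

none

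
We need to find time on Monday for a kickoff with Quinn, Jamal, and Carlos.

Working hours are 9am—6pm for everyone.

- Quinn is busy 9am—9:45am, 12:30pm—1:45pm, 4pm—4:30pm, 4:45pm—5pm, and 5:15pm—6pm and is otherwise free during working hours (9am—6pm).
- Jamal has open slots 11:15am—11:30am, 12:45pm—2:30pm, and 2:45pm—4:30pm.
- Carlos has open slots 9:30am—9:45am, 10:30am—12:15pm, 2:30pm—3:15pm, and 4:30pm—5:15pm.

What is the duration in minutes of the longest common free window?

30 minutes

Quinn free within 09:00–18:00: 09:45–12:30, 13:45–16:00, 16:30–16:45, 17:00–17:15.
Quinn ∩ Jamal: 11:15–11:30, 13:45–14:30, 14:45–16:00.
Quinn ∩ Jamal ∩ Carlos: 11:15–11:30, 14:45–15:15.
Common window lengths: 15, 30 min; longest is 30.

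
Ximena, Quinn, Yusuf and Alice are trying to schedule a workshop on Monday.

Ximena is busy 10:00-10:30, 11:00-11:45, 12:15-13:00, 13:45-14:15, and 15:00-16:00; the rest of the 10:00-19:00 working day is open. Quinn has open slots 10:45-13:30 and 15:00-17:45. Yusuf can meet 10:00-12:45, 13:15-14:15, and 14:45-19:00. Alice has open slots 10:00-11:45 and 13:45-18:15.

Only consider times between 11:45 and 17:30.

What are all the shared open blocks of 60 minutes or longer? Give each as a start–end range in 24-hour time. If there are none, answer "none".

16:00–17:30

Ximena free within 10:00–19:00: 10:30–11:00, 11:45–12:15, 13:00–13:45, 14:15–15:00, 16:00–19:00.
Ximena ∩ Quinn: 10:45–11:00, 11:45–12:15, 13:00–13:30, 16:00–17:45.
Ximena ∩ Quinn ∩ Yusuf: 10:45–11:00, 11:45–12:15, 13:15–13:30, 16:00–17:45.
Ximena ∩ Quinn ∩ Yusuf ∩ Alice: 10:45–11:00, 16:00–17:45.
Restricted to 11:45–17:30: 16:00–17:30.
Windows ≥ 60 min: 16:00–17:30.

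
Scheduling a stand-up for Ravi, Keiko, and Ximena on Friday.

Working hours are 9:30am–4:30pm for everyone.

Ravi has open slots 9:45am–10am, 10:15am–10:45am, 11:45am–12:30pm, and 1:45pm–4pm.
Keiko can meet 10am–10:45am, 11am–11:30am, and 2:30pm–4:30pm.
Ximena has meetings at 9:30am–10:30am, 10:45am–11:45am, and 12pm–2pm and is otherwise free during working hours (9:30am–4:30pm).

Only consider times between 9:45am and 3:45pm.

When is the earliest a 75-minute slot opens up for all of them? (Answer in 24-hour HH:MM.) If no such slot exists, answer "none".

14:30

Ximena free within 09:30–16:30: 10:30–10:45, 11:45–12:00, 14:00–16:30.
Ravi ∩ Keiko: 10:15–10:45, 14:30–16:00.
Ravi ∩ Keiko ∩ Ximena: 10:30–10:45, 14:30–16:00.
Restricted to 09:45–15:45: 10:30–10:45, 14:30–15:45.
Windows ≥ 75 min: 14:30–15:45.
Earliest such window starts at 14:30.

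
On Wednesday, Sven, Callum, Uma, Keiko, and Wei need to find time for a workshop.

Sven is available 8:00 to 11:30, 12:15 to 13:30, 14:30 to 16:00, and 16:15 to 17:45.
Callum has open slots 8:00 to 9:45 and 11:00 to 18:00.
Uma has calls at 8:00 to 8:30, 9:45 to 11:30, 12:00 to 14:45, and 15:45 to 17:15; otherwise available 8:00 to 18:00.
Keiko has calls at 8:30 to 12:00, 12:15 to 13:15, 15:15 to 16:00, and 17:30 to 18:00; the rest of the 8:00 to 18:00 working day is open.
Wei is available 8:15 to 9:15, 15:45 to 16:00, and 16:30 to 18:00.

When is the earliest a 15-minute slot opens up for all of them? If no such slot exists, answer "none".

Uma free within 08:00–18:00: 08:30–09:45, 11:30–12:00, 14:45–15:45, 17:15–18:00.
Keiko free within 08:00–18:00: 08:00–08:30, 12:00–12:15, 13:15–15:15, 16:00–17:30.
Sven ∩ Callum: 08:00–09:45, 11:00–11:30, 12:15–13:30, 14:30–16:00, 16:15–17:45.
Sven ∩ Callum ∩ Uma: 08:30–09:45, 14:45–15:45, 17:15–17:45.
Sven ∩ Callum ∩ Uma ∩ Keiko: 14:45–15:15, 17:15–17:30.
Sven ∩ Callum ∩ Uma ∩ Keiko ∩ Wei: 17:15–17:30.
Windows ≥ 15 min: 17:15–17:30.
Earliest such window starts at 17:15.

17:15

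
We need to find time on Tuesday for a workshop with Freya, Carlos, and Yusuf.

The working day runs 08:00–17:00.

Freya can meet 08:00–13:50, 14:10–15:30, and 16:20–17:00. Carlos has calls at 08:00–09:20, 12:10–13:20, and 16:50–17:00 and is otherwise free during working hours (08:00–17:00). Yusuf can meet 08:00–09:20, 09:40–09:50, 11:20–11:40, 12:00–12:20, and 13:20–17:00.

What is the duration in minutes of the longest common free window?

80 minutes

Carlos free within 08:00–17:00: 09:20–12:10, 13:20–16:50.
Freya ∩ Carlos: 09:20–12:10, 13:20–13:50, 14:10–15:30, 16:20–16:50.
Freya ∩ Carlos ∩ Yusuf: 09:40–09:50, 11:20–11:40, 12:00–12:10, 13:20–13:50, 14:10–15:30, 16:20–16:50.
Common window lengths: 10, 20, 10, 30, 80, 30 min; longest is 80.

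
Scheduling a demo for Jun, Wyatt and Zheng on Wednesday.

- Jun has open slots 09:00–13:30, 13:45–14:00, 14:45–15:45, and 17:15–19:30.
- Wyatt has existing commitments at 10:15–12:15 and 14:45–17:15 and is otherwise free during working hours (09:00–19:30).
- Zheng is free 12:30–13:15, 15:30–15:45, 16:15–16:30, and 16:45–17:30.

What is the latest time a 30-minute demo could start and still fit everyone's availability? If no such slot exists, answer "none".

Wyatt free within 09:00–19:30: 09:00–10:15, 12:15–14:45, 17:15–19:30.
Jun ∩ Wyatt: 09:00–10:15, 12:15–13:30, 13:45–14:00, 17:15–19:30.
Jun ∩ Wyatt ∩ Zheng: 12:30–13:15, 17:15–17:30.
Windows ≥ 30 min: 12:30–13:15.
Latest start in the last window 12:30–13:15 is 13:15 − 30 min = 12:45.

12:45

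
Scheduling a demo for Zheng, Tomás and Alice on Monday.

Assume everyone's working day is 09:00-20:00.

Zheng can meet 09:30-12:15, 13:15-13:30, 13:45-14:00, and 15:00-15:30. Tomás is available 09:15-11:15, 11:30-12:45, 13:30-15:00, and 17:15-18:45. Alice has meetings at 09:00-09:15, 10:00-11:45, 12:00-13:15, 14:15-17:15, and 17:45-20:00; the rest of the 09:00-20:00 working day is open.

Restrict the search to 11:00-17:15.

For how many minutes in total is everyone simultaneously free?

30 minutes

Alice free within 09:00–20:00: 09:15–10:00, 11:45–12:00, 13:15–14:15, 17:15–17:45.
Zheng ∩ Tomás: 09:30–11:15, 11:30–12:15, 13:45–14:00.
Zheng ∩ Tomás ∩ Alice: 09:30–10:00, 11:45–12:00, 13:45–14:00.
Restricted to 11:00–17:15: 11:45–12:00, 13:45–14:00.
Total common minutes: 15 + 15 = 30.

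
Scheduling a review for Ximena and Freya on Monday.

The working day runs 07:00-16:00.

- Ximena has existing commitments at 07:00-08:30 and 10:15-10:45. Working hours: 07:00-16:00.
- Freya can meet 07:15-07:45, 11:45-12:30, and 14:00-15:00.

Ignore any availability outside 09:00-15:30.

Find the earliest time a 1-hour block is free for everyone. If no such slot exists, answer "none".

Ximena free within 07:00–16:00: 08:30–10:15, 10:45–16:00.
Ximena ∩ Freya: 11:45–12:30, 14:00–15:00.
Restricted to 09:00–15:30: 11:45–12:30, 14:00–15:00.
Windows ≥ 60 min: 14:00–15:00.
Earliest such window starts at 14:00.

14:00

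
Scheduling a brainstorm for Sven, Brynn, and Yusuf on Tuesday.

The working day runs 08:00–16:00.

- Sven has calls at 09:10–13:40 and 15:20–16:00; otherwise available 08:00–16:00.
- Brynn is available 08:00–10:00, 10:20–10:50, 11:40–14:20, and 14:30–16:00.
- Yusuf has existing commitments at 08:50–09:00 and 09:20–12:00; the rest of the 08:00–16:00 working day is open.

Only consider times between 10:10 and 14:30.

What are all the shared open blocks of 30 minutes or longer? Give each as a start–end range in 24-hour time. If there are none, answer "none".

Sven free within 08:00–16:00: 08:00–09:10, 13:40–15:20.
Yusuf free within 08:00–16:00: 08:00–08:50, 09:00–09:20, 12:00–16:00.
Sven ∩ Brynn: 08:00–09:10, 13:40–14:20, 14:30–15:20.
Sven ∩ Brynn ∩ Yusuf: 08:00–08:50, 09:00–09:10, 13:40–14:20, 14:30–15:20.
Restricted to 10:10–14:30: 13:40–14:20.
Windows ≥ 30 min: 13:40–14:20.

13:40–14:20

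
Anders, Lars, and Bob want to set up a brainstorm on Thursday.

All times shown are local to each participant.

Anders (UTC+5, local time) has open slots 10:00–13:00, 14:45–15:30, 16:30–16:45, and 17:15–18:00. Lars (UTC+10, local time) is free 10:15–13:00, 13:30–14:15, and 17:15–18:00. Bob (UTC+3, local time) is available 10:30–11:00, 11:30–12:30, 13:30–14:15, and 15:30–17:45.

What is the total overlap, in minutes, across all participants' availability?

Anders → UTC: 05:00–08:00, 09:45–10:30, 11:30–11:45, 12:15–13:00.
Lars → UTC: 00:15–03:00, 03:30–04:15, 07:15–08:00.
Bob → UTC: 07:30–08:00, 08:30–09:30, 10:30–11:15, 12:30–14:45.
Anders ∩ Lars: 07:15–08:00.
Anders ∩ Lars ∩ Bob: 07:30–08:00.
Total common minutes: 30.

30 minutes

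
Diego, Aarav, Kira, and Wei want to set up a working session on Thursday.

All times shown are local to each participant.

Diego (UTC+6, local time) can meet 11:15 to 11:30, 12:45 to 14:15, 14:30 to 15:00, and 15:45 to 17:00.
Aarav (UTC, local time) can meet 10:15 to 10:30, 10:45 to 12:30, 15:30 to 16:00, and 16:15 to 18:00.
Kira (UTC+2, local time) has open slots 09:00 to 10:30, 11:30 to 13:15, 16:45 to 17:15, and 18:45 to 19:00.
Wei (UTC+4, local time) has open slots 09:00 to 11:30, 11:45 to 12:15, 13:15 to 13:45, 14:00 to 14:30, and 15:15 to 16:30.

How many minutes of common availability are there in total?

15 minutes

Diego → UTC: 05:15–05:30, 06:45–08:15, 08:30–09:00, 09:45–11:00.
Aarav → UTC: 10:15–10:30, 10:45–12:30, 15:30–16:00, 16:15–18:00.
Kira → UTC: 07:00–08:30, 09:30–11:15, 14:45–15:15, 16:45–17:00.
Wei → UTC: 05:00–07:30, 07:45–08:15, 09:15–09:45, 10:00–10:30, 11:15–12:30.
Diego ∩ Aarav: 10:15–10:30, 10:45–11:00.
Diego ∩ Aarav ∩ Kira: 10:15–10:30, 10:45–11:00.
Diego ∩ Aarav ∩ Kira ∩ Wei: 10:15–10:30.
Total common minutes: 15.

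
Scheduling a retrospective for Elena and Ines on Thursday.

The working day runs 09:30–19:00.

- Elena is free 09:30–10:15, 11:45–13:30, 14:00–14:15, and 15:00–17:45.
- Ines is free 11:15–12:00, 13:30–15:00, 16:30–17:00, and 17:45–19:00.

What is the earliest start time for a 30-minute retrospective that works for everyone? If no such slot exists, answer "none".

Elena ∩ Ines: 11:45–12:00, 14:00–14:15, 16:30–17:00.
Windows ≥ 30 min: 16:30–17:00.
Earliest such window starts at 16:30.

16:30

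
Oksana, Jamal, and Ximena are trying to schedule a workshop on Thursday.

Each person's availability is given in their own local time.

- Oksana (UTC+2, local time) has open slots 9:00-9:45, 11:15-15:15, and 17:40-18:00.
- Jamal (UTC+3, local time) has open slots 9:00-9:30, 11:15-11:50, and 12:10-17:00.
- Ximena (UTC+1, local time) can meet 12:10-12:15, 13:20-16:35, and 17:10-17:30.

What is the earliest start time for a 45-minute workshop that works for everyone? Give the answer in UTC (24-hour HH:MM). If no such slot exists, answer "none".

12:20

Oksana → UTC: 07:00–07:45, 09:15–13:15, 15:40–16:00.
Jamal → UTC: 06:00–06:30, 08:15–08:50, 09:10–14:00.
Ximena → UTC: 11:10–11:15, 12:20–15:35, 16:10–16:30.
Oksana ∩ Jamal: 09:15–13:15.
Oksana ∩ Jamal ∩ Ximena: 11:10–11:15, 12:20–13:15.
Windows ≥ 45 min: 12:20–13:15.
Earliest such window starts at 12:20.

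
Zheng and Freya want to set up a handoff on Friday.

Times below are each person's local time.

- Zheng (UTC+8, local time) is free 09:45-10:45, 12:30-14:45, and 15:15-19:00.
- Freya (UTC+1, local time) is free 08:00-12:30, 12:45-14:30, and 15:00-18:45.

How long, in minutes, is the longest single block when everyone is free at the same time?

225 minutes

Zheng → UTC: 01:45–02:45, 04:30–06:45, 07:15–11:00.
Freya → UTC: 07:00–11:30, 11:45–13:30, 14:00–17:45.
Zheng ∩ Freya: 07:15–11:00.
Single common window of 225 minutes.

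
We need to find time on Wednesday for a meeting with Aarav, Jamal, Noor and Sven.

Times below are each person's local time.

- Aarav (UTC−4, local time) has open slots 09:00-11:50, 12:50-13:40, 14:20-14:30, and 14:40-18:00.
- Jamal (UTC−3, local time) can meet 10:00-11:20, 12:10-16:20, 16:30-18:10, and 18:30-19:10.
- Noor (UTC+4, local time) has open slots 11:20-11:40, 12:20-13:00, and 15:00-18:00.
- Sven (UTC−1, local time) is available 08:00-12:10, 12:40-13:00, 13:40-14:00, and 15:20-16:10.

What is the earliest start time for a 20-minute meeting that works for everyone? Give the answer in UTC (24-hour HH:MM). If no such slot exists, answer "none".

13:40

Aarav → UTC: 13:00–15:50, 16:50–17:40, 18:20–18:30, 18:40–22:00.
Jamal → UTC: 13:00–14:20, 15:10–19:20, 19:30–21:10, 21:30–22:10.
Noor → UTC: 07:20–07:40, 08:20–09:00, 11:00–14:00.
Sven → UTC: 09:00–13:10, 13:40–14:00, 14:40–15:00, 16:20–17:10.
Aarav ∩ Jamal: 13:00–14:20, 15:10–15:50, 16:50–17:40, 18:20–18:30, 18:40–19:20, 19:30–21:10, 21:30–22:00.
Aarav ∩ Jamal ∩ Noor: 13:00–14:00.
Aarav ∩ Jamal ∩ Noor ∩ Sven: 13:00–13:10, 13:40–14:00.
Windows ≥ 20 min: 13:40–14:00.
Earliest such window starts at 13:40.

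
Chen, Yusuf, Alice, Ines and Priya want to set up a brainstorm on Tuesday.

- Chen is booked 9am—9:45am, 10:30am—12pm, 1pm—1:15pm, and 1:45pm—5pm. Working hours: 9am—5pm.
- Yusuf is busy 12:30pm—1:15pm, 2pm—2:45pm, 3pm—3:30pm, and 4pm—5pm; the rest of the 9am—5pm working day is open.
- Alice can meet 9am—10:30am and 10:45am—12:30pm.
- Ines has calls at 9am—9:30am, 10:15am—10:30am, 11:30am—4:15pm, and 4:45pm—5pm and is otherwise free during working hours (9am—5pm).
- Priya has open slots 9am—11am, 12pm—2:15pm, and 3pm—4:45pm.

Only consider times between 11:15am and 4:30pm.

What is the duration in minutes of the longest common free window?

Chen free within 09:00–17:00: 09:45–10:30, 12:00–13:00, 13:15–13:45.
Yusuf free within 09:00–17:00: 09:00–12:30, 13:15–14:00, 14:45–15:00, 15:30–16:00.
Ines free within 09:00–17:00: 09:30–10:15, 10:30–11:30, 16:15–16:45.
Chen ∩ Yusuf: 09:45–10:30, 12:00–12:30, 13:15–13:45.
Chen ∩ Yusuf ∩ Alice: 09:45–10:30, 12:00–12:30.
Chen ∩ Yusuf ∩ Alice ∩ Ines: 09:45–10:15.
Chen ∩ Yusuf ∩ Alice ∩ Ines ∩ Priya: 09:45–10:15.
Restricted to 11:15–16:30: (none).
No common window.

0 minutes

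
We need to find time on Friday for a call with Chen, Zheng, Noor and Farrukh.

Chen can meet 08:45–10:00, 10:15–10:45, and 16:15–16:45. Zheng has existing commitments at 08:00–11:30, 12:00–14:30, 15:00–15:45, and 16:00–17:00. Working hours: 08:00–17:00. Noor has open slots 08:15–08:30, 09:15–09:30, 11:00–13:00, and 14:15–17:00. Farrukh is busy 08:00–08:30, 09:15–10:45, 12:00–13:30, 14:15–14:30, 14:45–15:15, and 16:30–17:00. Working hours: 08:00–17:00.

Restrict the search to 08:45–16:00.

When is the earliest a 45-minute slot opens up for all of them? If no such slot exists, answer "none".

Zheng free within 08:00–17:00: 11:30–12:00, 14:30–15:00, 15:45–16:00.
Farrukh free within 08:00–17:00: 08:30–09:15, 10:45–12:00, 13:30–14:15, 14:30–14:45, 15:15–16:30.
Chen ∩ Zheng: (none).
Chen ∩ Zheng ∩ Noor: (none).
Chen ∩ Zheng ∩ Noor ∩ Farrukh: (none).
Restricted to 08:45–16:00: (none).
Windows ≥ 45 min: (none).

none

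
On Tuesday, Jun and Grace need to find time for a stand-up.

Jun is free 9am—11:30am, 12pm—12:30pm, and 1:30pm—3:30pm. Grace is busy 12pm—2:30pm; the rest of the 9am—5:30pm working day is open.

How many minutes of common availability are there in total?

Grace free within 09:00–17:30: 09:00–12:00, 14:30–17:30.
Jun ∩ Grace: 09:00–11:30, 14:30–15:30.
Total common minutes: 150 + 60 = 210.

210 minutes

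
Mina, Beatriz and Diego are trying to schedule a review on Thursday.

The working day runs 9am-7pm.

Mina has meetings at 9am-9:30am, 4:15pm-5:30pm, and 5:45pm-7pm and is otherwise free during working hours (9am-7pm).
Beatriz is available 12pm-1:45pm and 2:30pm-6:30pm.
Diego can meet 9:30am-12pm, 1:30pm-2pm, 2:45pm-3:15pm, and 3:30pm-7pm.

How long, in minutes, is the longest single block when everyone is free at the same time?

Mina free within 09:00–19:00: 09:30–16:15, 17:30–17:45.
Mina ∩ Beatriz: 12:00–13:45, 14:30–16:15, 17:30–17:45.
Mina ∩ Beatriz ∩ Diego: 13:30–13:45, 14:45–15:15, 15:30–16:15, 17:30–17:45.
Common window lengths: 15, 30, 45, 15 min; longest is 45.

45 minutes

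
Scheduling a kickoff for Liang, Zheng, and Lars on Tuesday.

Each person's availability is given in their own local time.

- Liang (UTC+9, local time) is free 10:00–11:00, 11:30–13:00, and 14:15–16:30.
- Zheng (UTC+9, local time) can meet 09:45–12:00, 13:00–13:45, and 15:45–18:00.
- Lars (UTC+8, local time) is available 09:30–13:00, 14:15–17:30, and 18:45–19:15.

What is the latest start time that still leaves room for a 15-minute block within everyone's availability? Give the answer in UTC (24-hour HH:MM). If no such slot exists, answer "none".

07:15

Liang → UTC: 01:00–02:00, 02:30–04:00, 05:15–07:30.
Zheng → UTC: 00:45–03:00, 04:00–04:45, 06:45–09:00.
Lars → UTC: 01:30–05:00, 06:15–09:30, 10:45–11:15.
Liang ∩ Zheng: 01:00–02:00, 02:30–03:00, 06:45–07:30.
Liang ∩ Zheng ∩ Lars: 01:30–02:00, 02:30–03:00, 06:45–07:30.
Windows ≥ 15 min: 01:30–02:00, 02:30–03:00, 06:45–07:30.
Latest start in the last window 06:45–07:30 is 07:30 − 15 min = 07:15.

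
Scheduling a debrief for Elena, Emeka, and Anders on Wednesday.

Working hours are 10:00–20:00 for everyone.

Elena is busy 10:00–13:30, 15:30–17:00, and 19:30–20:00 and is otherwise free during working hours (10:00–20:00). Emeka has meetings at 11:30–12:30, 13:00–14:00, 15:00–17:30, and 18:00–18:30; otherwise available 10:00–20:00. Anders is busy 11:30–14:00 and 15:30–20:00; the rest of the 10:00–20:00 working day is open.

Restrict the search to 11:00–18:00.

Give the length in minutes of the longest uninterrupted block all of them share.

Elena free within 10:00–20:00: 13:30–15:30, 17:00–19:30.
Emeka free within 10:00–20:00: 10:00–11:30, 12:30–13:00, 14:00–15:00, 17:30–18:00, 18:30–20:00.
Anders free within 10:00–20:00: 10:00–11:30, 14:00–15:30.
Elena ∩ Emeka: 14:00–15:00, 17:30–18:00, 18:30–19:30.
Elena ∩ Emeka ∩ Anders: 14:00–15:00.
Restricted to 11:00–18:00: 14:00–15:00.
Single common window of 60 minutes.

60 minutes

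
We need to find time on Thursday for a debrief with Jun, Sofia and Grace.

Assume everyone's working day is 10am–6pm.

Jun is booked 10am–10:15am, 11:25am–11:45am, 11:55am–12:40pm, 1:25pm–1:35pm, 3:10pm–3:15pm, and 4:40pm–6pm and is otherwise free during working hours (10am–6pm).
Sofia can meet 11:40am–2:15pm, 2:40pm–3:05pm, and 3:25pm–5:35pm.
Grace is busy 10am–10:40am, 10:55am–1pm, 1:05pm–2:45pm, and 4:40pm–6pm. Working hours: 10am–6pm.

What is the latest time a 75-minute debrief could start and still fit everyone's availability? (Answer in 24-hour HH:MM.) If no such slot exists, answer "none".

Jun free within 10:00–18:00: 10:15–11:25, 11:45–11:55, 12:40–13:25, 13:35–15:10, 15:15–16:40.
Grace free within 10:00–18:00: 10:40–10:55, 13:00–13:05, 14:45–16:40.
Jun ∩ Sofia: 11:45–11:55, 12:40–13:25, 13:35–14:15, 14:40–15:05, 15:25–16:40.
Jun ∩ Sofia ∩ Grace: 13:00–13:05, 14:45–15:05, 15:25–16:40.
Windows ≥ 75 min: 15:25–16:40.
Latest start in the last window 15:25–16:40 is 16:40 − 75 min = 15:25.

15:25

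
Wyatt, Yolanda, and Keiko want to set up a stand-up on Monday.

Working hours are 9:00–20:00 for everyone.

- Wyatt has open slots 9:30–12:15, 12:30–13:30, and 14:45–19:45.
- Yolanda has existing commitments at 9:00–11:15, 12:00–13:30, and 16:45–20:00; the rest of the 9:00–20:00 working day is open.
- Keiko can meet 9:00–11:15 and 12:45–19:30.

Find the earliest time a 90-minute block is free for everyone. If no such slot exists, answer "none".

14:45

Yolanda free within 09:00–20:00: 11:15–12:00, 13:30–16:45.
Wyatt ∩ Yolanda: 11:15–12:00, 14:45–16:45.
Wyatt ∩ Yolanda ∩ Keiko: 14:45–16:45.
Windows ≥ 90 min: 14:45–16:45.
Earliest such window starts at 14:45.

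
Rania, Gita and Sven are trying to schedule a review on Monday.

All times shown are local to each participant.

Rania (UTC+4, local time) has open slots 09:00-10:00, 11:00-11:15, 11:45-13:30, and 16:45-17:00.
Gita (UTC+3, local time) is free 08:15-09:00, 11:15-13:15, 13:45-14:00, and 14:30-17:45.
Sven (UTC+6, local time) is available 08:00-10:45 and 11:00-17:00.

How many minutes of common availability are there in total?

Rania → UTC: 05:00–06:00, 07:00–07:15, 07:45–09:30, 12:45–13:00.
Gita → UTC: 05:15–06:00, 08:15–10:15, 10:45–11:00, 11:30–14:45.
Sven → UTC: 02:00–04:45, 05:00–11:00.
Rania ∩ Gita: 05:15–06:00, 08:15–09:30, 12:45–13:00.
Rania ∩ Gita ∩ Sven: 05:15–06:00, 08:15–09:30.
Total common minutes: 45 + 75 = 120.

120 minutes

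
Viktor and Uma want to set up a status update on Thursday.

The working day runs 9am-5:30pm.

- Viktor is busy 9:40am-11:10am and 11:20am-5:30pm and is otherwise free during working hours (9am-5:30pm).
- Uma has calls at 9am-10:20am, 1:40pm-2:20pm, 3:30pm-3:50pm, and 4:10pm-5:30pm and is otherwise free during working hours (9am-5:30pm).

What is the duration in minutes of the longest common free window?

Viktor free within 09:00–17:30: 09:00–09:40, 11:10–11:20.
Uma free within 09:00–17:30: 10:20–13:40, 14:20–15:30, 15:50–16:10.
Viktor ∩ Uma: 11:10–11:20.
Single common window of 10 minutes.

10 minutes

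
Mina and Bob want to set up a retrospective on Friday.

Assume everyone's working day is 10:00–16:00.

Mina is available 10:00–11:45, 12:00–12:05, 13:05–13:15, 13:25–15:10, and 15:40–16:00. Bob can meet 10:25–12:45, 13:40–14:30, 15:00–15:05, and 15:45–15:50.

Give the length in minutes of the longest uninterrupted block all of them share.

Mina ∩ Bob: 10:25–11:45, 12:00–12:05, 13:40–14:30, 15:00–15:05, 15:45–15:50.
Common window lengths: 80, 5, 50, 5, 5 min; longest is 80.

80 minutes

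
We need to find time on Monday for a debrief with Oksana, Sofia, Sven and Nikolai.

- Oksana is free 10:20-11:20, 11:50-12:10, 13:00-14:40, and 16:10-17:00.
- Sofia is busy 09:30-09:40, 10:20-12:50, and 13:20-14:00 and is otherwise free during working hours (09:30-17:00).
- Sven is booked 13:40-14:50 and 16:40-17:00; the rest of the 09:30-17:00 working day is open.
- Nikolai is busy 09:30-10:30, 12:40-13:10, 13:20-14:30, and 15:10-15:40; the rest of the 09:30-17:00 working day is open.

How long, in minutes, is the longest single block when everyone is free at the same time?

Sofia free within 09:30–17:00: 09:40–10:20, 12:50–13:20, 14:00–17:00.
Sven free within 09:30–17:00: 09:30–13:40, 14:50–16:40.
Nikolai free within 09:30–17:00: 10:30–12:40, 13:10–13:20, 14:30–15:10, 15:40–17:00.
Oksana ∩ Sofia: 13:00–13:20, 14:00–14:40, 16:10–17:00.
Oksana ∩ Sofia ∩ Sven: 13:00–13:20, 16:10–16:40.
Oksana ∩ Sofia ∩ Sven ∩ Nikolai: 13:10–13:20, 16:10–16:40.
Common window lengths: 10, 30 min; longest is 30.

30 minutes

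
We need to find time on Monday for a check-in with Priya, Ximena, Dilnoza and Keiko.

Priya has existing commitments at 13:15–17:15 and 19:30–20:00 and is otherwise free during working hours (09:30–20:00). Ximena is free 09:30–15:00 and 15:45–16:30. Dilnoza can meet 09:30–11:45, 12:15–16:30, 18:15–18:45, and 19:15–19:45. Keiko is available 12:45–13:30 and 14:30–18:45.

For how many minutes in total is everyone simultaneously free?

30 minutes

Priya free within 09:30–20:00: 09:30–13:15, 17:15–19:30.
Priya ∩ Ximena: 09:30–13:15.
Priya ∩ Ximena ∩ Dilnoza: 09:30–11:45, 12:15–13:15.
Priya ∩ Ximena ∩ Dilnoza ∩ Keiko: 12:45–13:15.
Total common minutes: 30.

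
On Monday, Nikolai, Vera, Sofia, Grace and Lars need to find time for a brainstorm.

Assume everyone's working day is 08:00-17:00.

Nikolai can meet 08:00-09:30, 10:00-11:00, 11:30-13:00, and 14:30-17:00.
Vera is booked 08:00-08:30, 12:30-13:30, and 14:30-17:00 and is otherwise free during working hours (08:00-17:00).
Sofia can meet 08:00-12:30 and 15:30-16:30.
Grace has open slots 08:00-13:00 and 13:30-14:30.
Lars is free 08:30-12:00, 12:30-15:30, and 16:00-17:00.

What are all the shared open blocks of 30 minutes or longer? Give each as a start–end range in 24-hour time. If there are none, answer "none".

08:30–09:30, 10:00–11:00, 11:30–12:00

Vera free within 08:00–17:00: 08:30–12:30, 13:30–14:30.
Nikolai ∩ Vera: 08:30–09:30, 10:00–11:00, 11:30–12:30.
Nikolai ∩ Vera ∩ Sofia: 08:30–09:30, 10:00–11:00, 11:30–12:30.
Nikolai ∩ Vera ∩ Sofia ∩ Grace: 08:30–09:30, 10:00–11:00, 11:30–12:30.
Nikolai ∩ Vera ∩ Sofia ∩ Grace ∩ Lars: 08:30–09:30, 10:00–11:00, 11:30–12:00.
Windows ≥ 30 min: 08:30–09:30, 10:00–11:00, 11:30–12:00.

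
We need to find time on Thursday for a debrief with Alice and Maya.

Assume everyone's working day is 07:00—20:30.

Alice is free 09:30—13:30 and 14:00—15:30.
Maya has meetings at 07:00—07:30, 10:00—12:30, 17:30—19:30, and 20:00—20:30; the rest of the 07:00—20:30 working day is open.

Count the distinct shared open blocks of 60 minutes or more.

2

Maya free within 07:00–20:30: 07:30–10:00, 12:30–17:30, 19:30–20:00.
Alice ∩ Maya: 09:30–10:00, 12:30–13:30, 14:00–15:30.
Windows ≥ 60 min: 12:30–13:30, 14:00–15:30.
That's 2 windows.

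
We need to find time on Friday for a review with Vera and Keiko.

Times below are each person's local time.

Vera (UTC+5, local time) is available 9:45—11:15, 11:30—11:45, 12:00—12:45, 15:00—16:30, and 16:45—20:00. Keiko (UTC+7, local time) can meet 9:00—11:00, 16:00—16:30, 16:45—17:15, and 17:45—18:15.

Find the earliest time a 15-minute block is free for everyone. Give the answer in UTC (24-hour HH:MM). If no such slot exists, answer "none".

Vera → UTC: 04:45–06:15, 06:30–06:45, 07:00–07:45, 10:00–11:30, 11:45–15:00.
Keiko → UTC: 02:00–04:00, 09:00–09:30, 09:45–10:15, 10:45–11:15.
Vera ∩ Keiko: 10:00–10:15, 10:45–11:15.
Windows ≥ 15 min: 10:00–10:15, 10:45–11:15.
Earliest such window starts at 10:00.

10:00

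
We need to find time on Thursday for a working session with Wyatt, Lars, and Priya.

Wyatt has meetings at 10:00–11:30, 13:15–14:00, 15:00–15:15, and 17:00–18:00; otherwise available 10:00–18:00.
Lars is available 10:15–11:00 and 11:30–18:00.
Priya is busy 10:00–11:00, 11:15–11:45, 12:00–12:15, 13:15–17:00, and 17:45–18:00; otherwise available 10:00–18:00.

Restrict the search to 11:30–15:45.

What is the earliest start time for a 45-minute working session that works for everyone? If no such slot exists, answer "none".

12:15

Wyatt free within 10:00–18:00: 11:30–13:15, 14:00–15:00, 15:15–17:00.
Priya free within 10:00–18:00: 11:00–11:15, 11:45–12:00, 12:15–13:15, 17:00–17:45.
Wyatt ∩ Lars: 11:30–13:15, 14:00–15:00, 15:15–17:00.
Wyatt ∩ Lars ∩ Priya: 11:45–12:00, 12:15–13:15.
Restricted to 11:30–15:45: 11:45–12:00, 12:15–13:15.
Windows ≥ 45 min: 12:15–13:15.
Earliest such window starts at 12:15.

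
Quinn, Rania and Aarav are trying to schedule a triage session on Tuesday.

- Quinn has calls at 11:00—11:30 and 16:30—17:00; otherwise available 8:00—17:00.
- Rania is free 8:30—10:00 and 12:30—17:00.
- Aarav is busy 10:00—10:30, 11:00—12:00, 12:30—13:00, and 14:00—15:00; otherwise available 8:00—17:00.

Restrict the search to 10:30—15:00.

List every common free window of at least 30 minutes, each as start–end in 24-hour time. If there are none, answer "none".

13:00–14:00

Quinn free within 08:00–17:00: 08:00–11:00, 11:30–16:30.
Aarav free within 08:00–17:00: 08:00–10:00, 10:30–11:00, 12:00–12:30, 13:00–14:00, 15:00–17:00.
Quinn ∩ Rania: 08:30–10:00, 12:30–16:30.
Quinn ∩ Rania ∩ Aarav: 08:30–10:00, 13:00–14:00, 15:00–16:30.
Restricted to 10:30–15:00: 13:00–14:00.
Windows ≥ 30 min: 13:00–14:00.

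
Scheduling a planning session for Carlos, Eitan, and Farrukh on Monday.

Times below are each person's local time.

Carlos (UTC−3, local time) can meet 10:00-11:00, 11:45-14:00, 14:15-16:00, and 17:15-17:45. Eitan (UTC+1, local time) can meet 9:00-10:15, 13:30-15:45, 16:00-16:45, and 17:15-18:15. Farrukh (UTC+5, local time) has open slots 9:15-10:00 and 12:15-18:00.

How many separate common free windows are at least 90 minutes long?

0

Carlos → UTC: 13:00–14:00, 14:45–17:00, 17:15–19:00, 20:15–20:45.
Eitan → UTC: 08:00–09:15, 12:30–14:45, 15:00–15:45, 16:15–17:15.
Farrukh → UTC: 04:15–05:00, 07:15–13:00.
Carlos ∩ Eitan: 13:00–14:00, 15:00–15:45, 16:15–17:00.
Carlos ∩ Eitan ∩ Farrukh: (none).
Windows ≥ 90 min: (none).
That's 0 windows.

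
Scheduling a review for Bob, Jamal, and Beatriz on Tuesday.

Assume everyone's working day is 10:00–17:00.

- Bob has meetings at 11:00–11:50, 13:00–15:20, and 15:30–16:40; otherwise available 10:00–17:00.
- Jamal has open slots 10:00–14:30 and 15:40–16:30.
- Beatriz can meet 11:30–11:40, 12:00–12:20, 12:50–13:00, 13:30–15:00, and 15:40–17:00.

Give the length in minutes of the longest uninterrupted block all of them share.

20 minutes

Bob free within 10:00–17:00: 10:00–11:00, 11:50–13:00, 15:20–15:30, 16:40–17:00.
Bob ∩ Jamal: 10:00–11:00, 11:50–13:00.
Bob ∩ Jamal ∩ Beatriz: 12:00–12:20, 12:50–13:00.
Common window lengths: 20, 10 min; longest is 20.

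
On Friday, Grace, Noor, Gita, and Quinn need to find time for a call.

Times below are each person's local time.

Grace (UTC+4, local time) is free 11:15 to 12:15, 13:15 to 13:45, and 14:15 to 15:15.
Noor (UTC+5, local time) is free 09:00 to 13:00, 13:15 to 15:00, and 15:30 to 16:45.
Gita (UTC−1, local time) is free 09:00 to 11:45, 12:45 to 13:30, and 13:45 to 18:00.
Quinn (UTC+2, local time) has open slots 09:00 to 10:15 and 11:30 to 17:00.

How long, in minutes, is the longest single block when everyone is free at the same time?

45 minutes

Grace → UTC: 07:15–08:15, 09:15–09:45, 10:15–11:15.
Noor → UTC: 04:00–08:00, 08:15–10:00, 10:30–11:45.
Gita → UTC: 10:00–12:45, 13:45–14:30, 14:45–19:00.
Quinn → UTC: 07:00–08:15, 09:30–15:00.
Grace ∩ Noor: 07:15–08:00, 09:15–09:45, 10:30–11:15.
Grace ∩ Noor ∩ Gita: 10:30–11:15.
Grace ∩ Noor ∩ Gita ∩ Quinn: 10:30–11:15.
Single common window of 45 minutes.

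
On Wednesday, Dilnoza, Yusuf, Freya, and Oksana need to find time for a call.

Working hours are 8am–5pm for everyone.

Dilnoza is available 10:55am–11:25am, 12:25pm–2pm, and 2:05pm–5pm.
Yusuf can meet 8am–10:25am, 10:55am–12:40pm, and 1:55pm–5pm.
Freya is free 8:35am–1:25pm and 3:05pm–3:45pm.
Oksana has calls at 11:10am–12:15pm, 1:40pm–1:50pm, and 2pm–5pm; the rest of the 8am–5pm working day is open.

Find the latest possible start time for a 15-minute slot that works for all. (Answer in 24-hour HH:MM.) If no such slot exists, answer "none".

12:25

Oksana free within 08:00–17:00: 08:00–11:10, 12:15–13:40, 13:50–14:00.
Dilnoza ∩ Yusuf: 10:55–11:25, 12:25–12:40, 13:55–14:00, 14:05–17:00.
Dilnoza ∩ Yusuf ∩ Freya: 10:55–11:25, 12:25–12:40, 15:05–15:45.
Dilnoza ∩ Yusuf ∩ Freya ∩ Oksana: 10:55–11:10, 12:25–12:40.
Windows ≥ 15 min: 10:55–11:10, 12:25–12:40.
Latest start in the last window 12:25–12:40 is 12:40 − 15 min = 12:25.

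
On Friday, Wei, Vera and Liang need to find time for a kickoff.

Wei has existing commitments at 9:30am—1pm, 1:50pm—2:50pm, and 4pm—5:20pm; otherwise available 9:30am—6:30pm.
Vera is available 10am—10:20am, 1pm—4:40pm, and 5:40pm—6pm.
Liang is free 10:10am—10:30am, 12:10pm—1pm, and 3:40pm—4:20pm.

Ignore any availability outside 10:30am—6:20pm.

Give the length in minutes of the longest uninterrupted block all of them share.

20 minutes

Wei free within 09:30–18:30: 13:00–13:50, 14:50–16:00, 17:20–18:30.
Wei ∩ Vera: 13:00–13:50, 14:50–16:00, 17:40–18:00.
Wei ∩ Vera ∩ Liang: 15:40–16:00.
Restricted to 10:30–18:20: 15:40–16:00.
Single common window of 20 minutes.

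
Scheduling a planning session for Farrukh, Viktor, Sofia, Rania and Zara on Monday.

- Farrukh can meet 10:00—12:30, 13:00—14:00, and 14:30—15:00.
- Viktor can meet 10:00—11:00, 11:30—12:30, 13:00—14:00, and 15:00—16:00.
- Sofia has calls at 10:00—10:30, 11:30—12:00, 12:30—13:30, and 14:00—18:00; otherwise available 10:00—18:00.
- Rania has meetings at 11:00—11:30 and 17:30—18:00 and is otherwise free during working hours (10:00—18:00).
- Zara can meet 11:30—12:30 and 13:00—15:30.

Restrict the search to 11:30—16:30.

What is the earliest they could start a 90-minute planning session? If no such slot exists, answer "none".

none

Sofia free within 10:00–18:00: 10:30–11:30, 12:00–12:30, 13:30–14:00.
Rania free within 10:00–18:00: 10:00–11:00, 11:30–17:30.
Farrukh ∩ Viktor: 10:00–11:00, 11:30–12:30, 13:00–14:00.
Farrukh ∩ Viktor ∩ Sofia: 10:30–11:00, 12:00–12:30, 13:30–14:00.
Farrukh ∩ Viktor ∩ Sofia ∩ Rania: 10:30–11:00, 12:00–12:30, 13:30–14:00.
Farrukh ∩ Viktor ∩ Sofia ∩ Rania ∩ Zara: 12:00–12:30, 13:30–14:00.
Restricted to 11:30–16:30: 12:00–12:30, 13:30–14:00.
Windows ≥ 90 min: (none).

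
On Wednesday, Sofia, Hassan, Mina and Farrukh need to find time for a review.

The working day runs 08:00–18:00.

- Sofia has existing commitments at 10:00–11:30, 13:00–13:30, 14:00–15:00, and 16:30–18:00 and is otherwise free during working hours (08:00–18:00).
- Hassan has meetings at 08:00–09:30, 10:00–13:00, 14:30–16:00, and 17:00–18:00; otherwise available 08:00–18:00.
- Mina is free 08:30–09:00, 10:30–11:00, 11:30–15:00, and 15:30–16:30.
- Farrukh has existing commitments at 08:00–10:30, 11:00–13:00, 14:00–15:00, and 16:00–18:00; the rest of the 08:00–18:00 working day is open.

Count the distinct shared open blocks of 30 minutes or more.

1

Sofia free within 08:00–18:00: 08:00–10:00, 11:30–13:00, 13:30–14:00, 15:00–16:30.
Hassan free within 08:00–18:00: 09:30–10:00, 13:00–14:30, 16:00–17:00.
Farrukh free within 08:00–18:00: 10:30–11:00, 13:00–14:00, 15:00–16:00.
Sofia ∩ Hassan: 09:30–10:00, 13:30–14:00, 16:00–16:30.
Sofia ∩ Hassan ∩ Mina: 13:30–14:00, 16:00–16:30.
Sofia ∩ Hassan ∩ Mina ∩ Farrukh: 13:30–14:00.
Windows ≥ 30 min: 13:30–14:00.
That's 1 window.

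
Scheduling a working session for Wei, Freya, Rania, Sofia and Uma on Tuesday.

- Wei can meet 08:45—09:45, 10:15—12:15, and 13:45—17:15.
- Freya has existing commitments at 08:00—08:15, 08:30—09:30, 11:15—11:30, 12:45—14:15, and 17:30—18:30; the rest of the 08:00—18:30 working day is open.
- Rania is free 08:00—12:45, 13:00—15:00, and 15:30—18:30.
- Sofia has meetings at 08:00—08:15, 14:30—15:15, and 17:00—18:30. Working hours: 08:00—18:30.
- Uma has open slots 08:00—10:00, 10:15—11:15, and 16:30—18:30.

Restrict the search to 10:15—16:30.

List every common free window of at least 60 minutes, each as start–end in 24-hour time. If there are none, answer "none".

Freya free within 08:00–18:30: 08:15–08:30, 09:30–11:15, 11:30–12:45, 14:15–17:30.
Sofia free within 08:00–18:30: 08:15–14:30, 15:15–17:00.
Wei ∩ Freya: 09:30–09:45, 10:15–11:15, 11:30–12:15, 14:15–17:15.
Wei ∩ Freya ∩ Rania: 09:30–09:45, 10:15–11:15, 11:30–12:15, 14:15–15:00, 15:30–17:15.
Wei ∩ Freya ∩ Rania ∩ Sofia: 09:30–09:45, 10:15–11:15, 11:30–12:15, 14:15–14:30, 15:30–17:00.
Wei ∩ Freya ∩ Rania ∩ Sofia ∩ Uma: 09:30–09:45, 10:15–11:15, 16:30–17:00.
Restricted to 10:15–16:30: 10:15–11:15.
Windows ≥ 60 min: 10:15–11:15.

10:15–11:15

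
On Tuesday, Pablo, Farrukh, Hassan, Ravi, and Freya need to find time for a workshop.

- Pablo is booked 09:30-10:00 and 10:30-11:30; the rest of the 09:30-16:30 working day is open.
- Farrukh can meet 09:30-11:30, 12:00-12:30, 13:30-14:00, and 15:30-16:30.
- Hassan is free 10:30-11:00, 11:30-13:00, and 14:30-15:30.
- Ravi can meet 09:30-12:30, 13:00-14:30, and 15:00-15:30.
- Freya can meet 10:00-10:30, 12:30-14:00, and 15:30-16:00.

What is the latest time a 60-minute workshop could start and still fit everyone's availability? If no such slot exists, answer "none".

Pablo free within 09:30–16:30: 10:00–10:30, 11:30–16:30.
Pablo ∩ Farrukh: 10:00–10:30, 12:00–12:30, 13:30–14:00, 15:30–16:30.
Pablo ∩ Farrukh ∩ Hassan: 12:00–12:30.
Pablo ∩ Farrukh ∩ Hassan ∩ Ravi: 12:00–12:30.
Pablo ∩ Farrukh ∩ Hassan ∩ Ravi ∩ Freya: (none).
Windows ≥ 60 min: (none).

none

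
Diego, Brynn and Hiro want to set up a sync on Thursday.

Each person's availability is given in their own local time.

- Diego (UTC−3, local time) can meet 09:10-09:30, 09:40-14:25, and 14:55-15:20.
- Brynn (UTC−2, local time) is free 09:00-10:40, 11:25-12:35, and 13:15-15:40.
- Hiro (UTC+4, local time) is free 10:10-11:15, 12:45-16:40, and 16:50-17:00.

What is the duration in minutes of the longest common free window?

Diego → UTC: 12:10–12:30, 12:40–17:25, 17:55–18:20.
Brynn → UTC: 11:00–12:40, 13:25–14:35, 15:15–17:40.
Hiro → UTC: 06:10–07:15, 08:45–12:40, 12:50–13:00.
Diego ∩ Brynn: 12:10–12:30, 13:25–14:35, 15:15–17:25.
Diego ∩ Brynn ∩ Hiro: 12:10–12:30.
Single common window of 20 minutes.

20 minutes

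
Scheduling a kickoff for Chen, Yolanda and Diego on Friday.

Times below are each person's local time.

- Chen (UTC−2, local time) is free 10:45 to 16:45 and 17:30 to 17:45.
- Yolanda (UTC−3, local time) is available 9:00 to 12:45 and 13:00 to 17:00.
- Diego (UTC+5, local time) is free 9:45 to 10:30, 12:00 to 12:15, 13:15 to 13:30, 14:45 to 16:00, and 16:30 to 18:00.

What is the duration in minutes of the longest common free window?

Chen → UTC: 12:45–18:45, 19:30–19:45.
Yolanda → UTC: 12:00–15:45, 16:00–20:00.
Diego → UTC: 04:45–05:30, 07:00–07:15, 08:15–08:30, 09:45–11:00, 11:30–13:00.
Chen ∩ Yolanda: 12:45–15:45, 16:00–18:45, 19:30–19:45.
Chen ∩ Yolanda ∩ Diego: 12:45–13:00.
Single common window of 15 minutes.

15 minutes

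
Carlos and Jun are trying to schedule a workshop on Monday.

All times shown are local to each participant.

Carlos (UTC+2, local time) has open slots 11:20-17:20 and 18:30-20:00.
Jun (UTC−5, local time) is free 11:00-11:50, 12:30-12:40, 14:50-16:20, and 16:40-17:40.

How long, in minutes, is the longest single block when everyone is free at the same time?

Carlos → UTC: 09:20–15:20, 16:30–18:00.
Jun → UTC: 16:00–16:50, 17:30–17:40, 19:50–21:20, 21:40–22:40.
Carlos ∩ Jun: 16:30–16:50, 17:30–17:40.
Common window lengths: 20, 10 min; longest is 20.

20 minutes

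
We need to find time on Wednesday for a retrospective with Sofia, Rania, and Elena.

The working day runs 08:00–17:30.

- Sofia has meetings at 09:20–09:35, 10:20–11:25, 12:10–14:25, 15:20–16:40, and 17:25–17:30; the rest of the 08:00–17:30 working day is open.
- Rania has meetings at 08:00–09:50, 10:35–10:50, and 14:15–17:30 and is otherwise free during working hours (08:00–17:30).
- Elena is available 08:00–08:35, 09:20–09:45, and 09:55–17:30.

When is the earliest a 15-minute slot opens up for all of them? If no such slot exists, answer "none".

Sofia free within 08:00–17:30: 08:00–09:20, 09:35–10:20, 11:25–12:10, 14:25–15:20, 16:40–17:25.
Rania free within 08:00–17:30: 09:50–10:35, 10:50–14:15.
Sofia ∩ Rania: 09:50–10:20, 11:25–12:10.
Sofia ∩ Rania ∩ Elena: 09:55–10:20, 11:25–12:10.
Windows ≥ 15 min: 09:55–10:20, 11:25–12:10.
Earliest such window starts at 09:55.

09:55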